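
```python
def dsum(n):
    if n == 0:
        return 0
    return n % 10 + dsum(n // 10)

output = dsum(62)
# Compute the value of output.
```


dsum(62)
= 2 + dsum(6)
= 2 + 6 + dsum(0)
= 2 + 6 + 0
= 8


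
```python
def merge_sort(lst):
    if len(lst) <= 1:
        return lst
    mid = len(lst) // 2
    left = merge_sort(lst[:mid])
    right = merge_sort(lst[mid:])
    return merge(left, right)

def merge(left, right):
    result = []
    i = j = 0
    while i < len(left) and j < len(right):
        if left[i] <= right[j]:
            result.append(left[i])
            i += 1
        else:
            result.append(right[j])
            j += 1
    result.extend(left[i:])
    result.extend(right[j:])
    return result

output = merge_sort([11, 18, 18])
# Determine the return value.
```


merge_sort([11, 18, 18])
Split into [11] and [18, 18]
Left sorted: [11]
Right sorted: [18, 18]
Merge [11] and [18, 18]
= [11, 18, 18]


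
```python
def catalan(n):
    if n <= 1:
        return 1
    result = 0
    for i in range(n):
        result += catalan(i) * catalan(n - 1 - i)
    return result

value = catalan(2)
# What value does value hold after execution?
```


catalan(2)
= sum of catalan(i) * catalan(2-1-i) for i in 0..1
  catalan(0)*catalan(1) = 1*1 = 1
  catalan(1)*catalan(0) = 1*1 = 1
= 1 + 1
= 2


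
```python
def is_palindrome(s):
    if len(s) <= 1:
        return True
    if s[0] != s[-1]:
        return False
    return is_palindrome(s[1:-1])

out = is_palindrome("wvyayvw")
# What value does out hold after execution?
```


is_palindrome("wvyayvw")
"wvyayvw": s[0]='w' == s[-1]='w' -> is_palindrome("vyayv")
"vyayv": s[0]='v' == s[-1]='v' -> is_palindrome("yay")
"yay": s[0]='y' == s[-1]='y' -> is_palindrome("a")
"a": len <= 1 -> True
= True


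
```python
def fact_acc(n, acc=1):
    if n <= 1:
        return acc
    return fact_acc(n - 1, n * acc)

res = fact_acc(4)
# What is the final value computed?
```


fact_acc(4, 1)
= fact_acc(3, 4 * 1) = fact_acc(3, 4)
= fact_acc(2, 3 * 4) = fact_acc(2, 12)
= fact_acc(1, 2 * 12) = fact_acc(1, 24)
n <= 1, return acc = 24


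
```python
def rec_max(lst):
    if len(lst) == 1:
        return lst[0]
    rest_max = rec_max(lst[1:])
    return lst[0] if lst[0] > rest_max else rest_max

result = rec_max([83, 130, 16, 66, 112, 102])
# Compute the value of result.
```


rec_max([83, 130, 16, 66, 112, 102])
= compare 83 with rec_max([130, 16, 66, 112, 102])
= compare 130 with rec_max([16, 66, 112, 102])
= compare 16 with rec_max([66, 112, 102])
= compare 66 with rec_max([112, 102])
= compare 112 with rec_max([102])
Base: rec_max([102]) = 102
compare 112 with 102: max = 112
compare 66 with 112: max = 112
compare 16 with 112: max = 112
compare 130 with 112: max = 130
compare 83 with 130: max = 130
= 130


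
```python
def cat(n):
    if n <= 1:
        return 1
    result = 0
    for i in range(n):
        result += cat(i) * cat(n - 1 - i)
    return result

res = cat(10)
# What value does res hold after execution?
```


cat(10)
= sum of cat(i) * cat(10-1-i) for i in 0..9
First compute sub-values bottom-up:
  cat(0) = 1, cat(1) = 1
  cat(2) = 1*1 + 1*1 = 2
  cat(3) = 1*2 + 1*1 + 2*1 = 5
  cat(4) = 1*5 + 1*2 + 2*1 + 5*1 = 14
  cat(5) = 1*14 + 1*5 + 2*2 + 5*1 + 14*1 = 42
  cat(6) = 1*42 + 1*14 + 2*5 + 5*2 + 14*1 + 42*1 = 132
  cat(7) = 1*132 + 1*42 + 2*14 + 5*5 + 14*2 + 42*1 + 132*1 = 429
  cat(8) = 1*429 + 1*132 + 2*42 + 5*14 + 14*5 + 42*2 + 132*1 + 429*1 = 1430
  cat(9) = 1*1430 + 1*429 + 2*132 + 5*42 + 14*14 + 42*5 + 132*2 + 429*1 + 1430*1 = 4862
Now cat(10):
  cat(0)*cat(9) = 1*4862 = 4862
  cat(1)*cat(8) = 1*1430 = 1430
  cat(2)*cat(7) = 2*429 = 858
  cat(3)*cat(6) = 5*132 = 660
  cat(4)*cat(5) = 14*42 = 588
  cat(5)*cat(4) = 42*14 = 588
  cat(6)*cat(3) = 132*5 = 660
  cat(7)*cat(2) = 429*2 = 858
  cat(8)*cat(1) = 1430*1 = 1430
  cat(9)*cat(0) = 4862*1 = 4862
= 4862 + 1430 + 858 + 660 + 588 + 588 + 660 + 858 + 1430 + 4862
= 16796


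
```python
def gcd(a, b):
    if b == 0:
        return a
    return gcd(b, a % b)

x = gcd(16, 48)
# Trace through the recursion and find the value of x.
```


gcd(16, 48)
= gcd(48, 16 % 48) = gcd(48, 16)
= gcd(16, 48 % 16) = gcd(16, 0)
b == 0, return a = 16


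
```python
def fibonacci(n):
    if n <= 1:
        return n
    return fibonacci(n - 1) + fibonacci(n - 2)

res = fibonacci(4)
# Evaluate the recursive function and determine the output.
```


fibonacci(4)
= fibonacci(3) + fibonacci(2)
= (fibonacci(2) + fibonacci(1)) + fibonacci(2)
Computing bottom-up: fibonacci(0)=0, fibonacci(1)=1, fibonacci(2)=1, fibonacci(3)=2, fibonacci(4)=3
= 3


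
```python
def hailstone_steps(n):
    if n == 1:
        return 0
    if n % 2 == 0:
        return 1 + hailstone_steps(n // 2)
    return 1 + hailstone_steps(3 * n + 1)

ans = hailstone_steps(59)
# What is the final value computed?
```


hailstone_steps(59)
59 is odd -> 3*59+1 = 178 -> hailstone_steps(178)
178 is even -> hailstone_steps(89)
89 is odd -> 3*89+1 = 268 -> hailstone_steps(268)
268 is even -> hailstone_steps(134)
134 is even -> hailstone_steps(67)
67 is odd -> 3*67+1 = 202 -> hailstone_steps(202)
202 is even -> hailstone_steps(101)
101 is odd -> 3*101+1 = 304 -> hailstone_steps(304)
304 is even -> hailstone_steps(152)
152 is even -> hailstone_steps(76)
76 is even -> hailstone_steps(38)
38 is even -> hailstone_steps(19)
19 is odd -> 3*19+1 = 58 -> hailstone_steps(58)
58 is even -> hailstone_steps(29)
29 is odd -> 3*29+1 = 88 -> hailstone_steps(88)
88 is even -> hailstone_steps(44)
44 is even -> hailstone_steps(22)
22 is even -> hailstone_steps(11)
11 is odd -> 3*11+1 = 34 -> hailstone_steps(34)
34 is even -> hailstone_steps(17)
17 is odd -> 3*17+1 = 52 -> hailstone_steps(52)
52 is even -> hailstone_steps(26)
26 is even -> hailstone_steps(13)
13 is odd -> 3*13+1 = 40 -> hailstone_steps(40)
40 is even -> hailstone_steps(20)
20 is even -> hailstone_steps(10)
10 is even -> hailstone_steps(5)
5 is odd -> 3*5+1 = 16 -> hailstone_steps(16)
16 is even -> hailstone_steps(8)
8 is even -> hailstone_steps(4)
4 is even -> hailstone_steps(2)
2 is even -> hailstone_steps(1)
Reached 1 after 32 steps
= 32


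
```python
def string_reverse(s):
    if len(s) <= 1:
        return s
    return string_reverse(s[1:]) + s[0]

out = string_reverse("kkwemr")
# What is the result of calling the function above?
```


string_reverse("kkwemr")
= string_reverse("kwemr") + "k"
= string_reverse("wemr") + "k" + "k"
= string_reverse("emr") + "w" + "k" + "k"
= string_reverse("mr") + "e" + "w" + "k" + "k"
= string_reverse("r") + "m" + "e" + "w" + "k" + "k"
= "r" + "m" + "e" + "w" + "k" + "k"
= "rmewkk"


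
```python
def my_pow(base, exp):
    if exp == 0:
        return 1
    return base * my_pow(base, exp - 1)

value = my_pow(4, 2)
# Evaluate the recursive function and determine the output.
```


my_pow(4, 2)
= 4 * my_pow(4, 1)
= 4 * 4 * my_pow(4, 0)
= 4 * 4 * 1
= 16


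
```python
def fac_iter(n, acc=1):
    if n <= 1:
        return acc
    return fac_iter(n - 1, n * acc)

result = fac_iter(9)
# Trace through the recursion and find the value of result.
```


fac_iter(9, 1)
= fac_iter(8, 9 * 1) = fac_iter(8, 9)
= fac_iter(7, 8 * 9) = fac_iter(7, 72)
= fac_iter(6, 7 * 72) = fac_iter(6, 504)
= fac_iter(5, 6 * 504) = fac_iter(5, 3024)
= fac_iter(4, 5 * 3024) = fac_iter(4, 15120)
= fac_iter(3, 4 * 15120) = fac_iter(3, 60480)
= fac_iter(2, 3 * 60480) = fac_iter(2, 181440)
= fac_iter(1, 2 * 181440) = fac_iter(1, 362880)
n <= 1, return acc = 362880


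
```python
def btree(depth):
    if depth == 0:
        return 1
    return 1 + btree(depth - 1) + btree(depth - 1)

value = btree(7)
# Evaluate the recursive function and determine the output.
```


btree(7)
= 1 + btree(6) + btree(6)
= 1 + 2 * btree(6)
btree(k) = 2^(k+1) - 1
btree(0) = 1
btree(1) = 3
btree(2) = 7
btree(3) = 15
btree(4) = 31
btree(7) = 2^8 - 1 = 255


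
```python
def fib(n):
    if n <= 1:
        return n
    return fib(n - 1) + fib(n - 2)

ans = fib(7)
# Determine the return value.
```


fib(7)
= fib(6) + fib(5)
= (fib(5) + fib(4)) + fib(5)
Computing bottom-up: fib(0)=0, fib(1)=1, fib(2)=1, fib(3)=2, fib(4)=3, fib(5)=5, fib(6)=8, fib(7)=13
= 13


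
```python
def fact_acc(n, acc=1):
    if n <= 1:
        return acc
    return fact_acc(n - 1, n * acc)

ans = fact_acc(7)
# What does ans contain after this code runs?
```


fact_acc(7, 1)
= fact_acc(6, 7 * 1) = fact_acc(6, 7)
= fact_acc(5, 6 * 7) = fact_acc(5, 42)
= fact_acc(4, 5 * 42) = fact_acc(4, 210)
= fact_acc(3, 4 * 210) = fact_acc(3, 840)
= fact_acc(2, 3 * 840) = fact_acc(2, 2520)
= fact_acc(1, 2 * 2520) = fact_acc(1, 5040)
n <= 1, return acc = 5040


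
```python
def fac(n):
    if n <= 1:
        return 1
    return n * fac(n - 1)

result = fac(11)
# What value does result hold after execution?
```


fac(11)
= 11 * fac(10)
= 11 * 10 * fac(9)
= 11 * 10 * 9 * fac(8)
= 11 * 10 * 9 * 8 * fac(7)
= 11 * 10 * 9 * 8 * 7 * fac(6)
= 11 * 10 * 9 * 8 * 7 * 6 * fac(5)
= 11 * 10 * 9 * 8 * 7 * 6 * 5 * fac(4)
= 11 * 10 * 9 * 8 * 7 * 6 * 5 * 4 * fac(3)
= 11 * 10 * 9 * 8 * 7 * 6 * 5 * 4 * 3 * fac(2)
= 11 * 10 * 9 * 8 * 7 * 6 * 5 * 4 * 3 * 2 * fac(1)
= 11 * 10 * 9 * 8 * 7 * 6 * 5 * 4 * 3 * 2 * 1
= 39916800


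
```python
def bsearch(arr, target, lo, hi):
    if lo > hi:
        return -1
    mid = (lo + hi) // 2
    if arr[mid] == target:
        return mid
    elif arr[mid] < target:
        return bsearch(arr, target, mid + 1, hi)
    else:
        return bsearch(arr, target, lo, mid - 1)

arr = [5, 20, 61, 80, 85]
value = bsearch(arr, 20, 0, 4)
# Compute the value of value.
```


bsearch(arr, 20, 0, 4)
lo=0, hi=4, mid=2, arr[mid]=61
61 > 20, search left half
lo=0, hi=1, mid=0, arr[mid]=5
5 < 20, search right half
lo=1, hi=1, mid=1, arr[mid]=20
arr[1] == 20, found at index 1
= 1


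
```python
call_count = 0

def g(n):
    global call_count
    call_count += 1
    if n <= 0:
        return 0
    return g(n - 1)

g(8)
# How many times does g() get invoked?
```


g(8) calls g(7) calls ... calls g(0)
Total calls: 8 + 1 (for base case) = 9


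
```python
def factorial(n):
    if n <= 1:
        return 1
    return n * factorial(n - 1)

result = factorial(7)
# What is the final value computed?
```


factorial(7)
= 7 * factorial(6)
= 7 * 6 * factorial(5)
= 7 * 6 * 5 * factorial(4)
= 7 * 6 * 5 * 4 * factorial(3)
= 7 * 6 * 5 * 4 * 3 * factorial(2)
= 7 * 6 * 5 * 4 * 3 * 2 * factorial(1)
= 7 * 6 * 5 * 4 * 3 * 2 * 1
= 5040


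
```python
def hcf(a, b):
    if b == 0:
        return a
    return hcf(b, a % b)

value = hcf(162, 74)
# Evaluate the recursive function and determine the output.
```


hcf(162, 74)
= hcf(74, 162 % 74) = hcf(74, 14)
= hcf(14, 74 % 14) = hcf(14, 4)
= hcf(4, 14 % 4) = hcf(4, 2)
= hcf(2, 4 % 2) = hcf(2, 0)
b == 0, return a = 2


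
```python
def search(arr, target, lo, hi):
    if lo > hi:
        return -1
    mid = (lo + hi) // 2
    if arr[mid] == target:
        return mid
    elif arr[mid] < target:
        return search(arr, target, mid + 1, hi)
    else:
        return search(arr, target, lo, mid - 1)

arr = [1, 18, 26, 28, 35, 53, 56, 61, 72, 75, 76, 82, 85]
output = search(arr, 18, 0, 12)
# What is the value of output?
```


search(arr, 18, 0, 12)
lo=0, hi=12, mid=6, arr[mid]=56
56 > 18, search left half
lo=0, hi=5, mid=2, arr[mid]=26
26 > 18, search left half
lo=0, hi=1, mid=0, arr[mid]=1
1 < 18, search right half
lo=1, hi=1, mid=1, arr[mid]=18
arr[1] == 18, found at index 1
= 1


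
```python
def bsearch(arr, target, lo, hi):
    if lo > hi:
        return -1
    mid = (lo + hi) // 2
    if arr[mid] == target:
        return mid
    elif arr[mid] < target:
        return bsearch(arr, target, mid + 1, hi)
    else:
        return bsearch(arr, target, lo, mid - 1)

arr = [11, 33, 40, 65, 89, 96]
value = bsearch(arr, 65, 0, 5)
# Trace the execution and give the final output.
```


bsearch(arr, 65, 0, 5)
lo=0, hi=5, mid=2, arr[mid]=40
40 < 65, search right half
lo=3, hi=5, mid=4, arr[mid]=89
89 > 65, search left half
lo=3, hi=3, mid=3, arr[mid]=65
arr[3] == 65, found at index 3
= 3


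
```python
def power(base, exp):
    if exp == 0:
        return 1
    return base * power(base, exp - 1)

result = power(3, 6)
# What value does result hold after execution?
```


power(3, 6)
= 3 * power(3, 5)
= 3 * 3 * power(3, 4)
= 3 * 3 * 3 * power(3, 3)
= 3 * 3 * 3 * 3 * power(3, 2)
= 3 * 3 * 3 * 3 * 3 * power(3, 1)
= 3 * 3 * 3 * 3 * 3 * 3 * power(3, 0)
= 3 * 3 * 3 * 3 * 3 * 3 * 1
= 729


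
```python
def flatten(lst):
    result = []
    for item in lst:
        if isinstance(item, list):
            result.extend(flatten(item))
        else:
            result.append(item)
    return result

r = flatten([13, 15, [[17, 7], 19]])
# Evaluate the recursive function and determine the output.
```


flatten([13, 15, [[17, 7], 19]])
Processing each element:
  13 is not a list -> append 13
  15 is not a list -> append 15
  [[17, 7], 19] is a list -> flatten recursively -> [17, 7, 19]
= [13, 15, 17, 7, 19]


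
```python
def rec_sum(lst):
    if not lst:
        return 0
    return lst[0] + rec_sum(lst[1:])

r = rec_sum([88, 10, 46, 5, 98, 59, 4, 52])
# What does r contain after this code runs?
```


rec_sum([88, 10, 46, 5, 98, 59, 4, 52])
= 88 + rec_sum([10, 46, 5, 98, 59, 4, 52])
= 88 + 10 + rec_sum([46, 5, 98, 59, 4, 52])
= 88 + 10 + 46 + rec_sum([5, 98, 59, 4, 52])
= 88 + 10 + 46 + 5 + rec_sum([98, 59, 4, 52])
= 88 + 10 + 46 + 5 + 98 + rec_sum([59, 4, 52])
= 88 + 10 + 46 + 5 + 98 + 59 + rec_sum([4, 52])
= 88 + 10 + 46 + 5 + 98 + 59 + 4 + rec_sum([52])
= 88 + 10 + 46 + 5 + 98 + 59 + 4 + 52 + rec_sum([])
= 88 + 10 + 46 + 5 + 98 + 59 + 4 + 52 + 0
= 362


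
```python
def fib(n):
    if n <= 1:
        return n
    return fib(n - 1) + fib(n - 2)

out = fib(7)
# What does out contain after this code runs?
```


fib(7)
= fib(6) + fib(5)
= (fib(5) + fib(4)) + fib(5)
Computing bottom-up: fib(0)=0, fib(1)=1, fib(2)=1, fib(3)=2, fib(4)=3, fib(5)=5, fib(6)=8, fib(7)=13
= 13


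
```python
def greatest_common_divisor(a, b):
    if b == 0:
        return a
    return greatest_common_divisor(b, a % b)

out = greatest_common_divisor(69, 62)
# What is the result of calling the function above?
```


greatest_common_divisor(69, 62)
= greatest_common_divisor(62, 69 % 62) = greatest_common_divisor(62, 7)
= greatest_common_divisor(7, 62 % 7) = greatest_common_divisor(7, 6)
= greatest_common_divisor(6, 7 % 6) = greatest_common_divisor(6, 1)
= greatest_common_divisor(1, 6 % 1) = greatest_common_divisor(1, 0)
b == 0, return a = 1


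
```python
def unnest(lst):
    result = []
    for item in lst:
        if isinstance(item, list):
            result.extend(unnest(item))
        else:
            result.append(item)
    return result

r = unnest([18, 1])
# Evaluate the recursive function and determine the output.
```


unnest([18, 1])
Processing each element:
  18 is not a list -> append 18
  1 is not a list -> append 1
= [18, 1]


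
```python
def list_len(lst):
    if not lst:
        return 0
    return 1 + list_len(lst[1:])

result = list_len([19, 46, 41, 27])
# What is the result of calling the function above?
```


list_len([19, 46, 41, 27])
= 1 + list_len([46, 41, 27])
= 1 + 1 + list_len([41, 27])
= 1 + 1 + 1 + list_len([27])
= 1 + 1 + 1 + 1 + list_len([])
= 1 + 1 + 1 + 1 + 0
= 4


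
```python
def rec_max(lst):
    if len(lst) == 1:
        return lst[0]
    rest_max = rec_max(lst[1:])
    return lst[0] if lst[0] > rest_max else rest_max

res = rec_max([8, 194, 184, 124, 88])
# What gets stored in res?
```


rec_max([8, 194, 184, 124, 88])
= compare 8 with rec_max([194, 184, 124, 88])
= compare 194 with rec_max([184, 124, 88])
= compare 184 with rec_max([124, 88])
= compare 124 with rec_max([88])
Base: rec_max([88]) = 88
compare 124 with 88: max = 124
compare 184 with 124: max = 184
compare 194 with 184: max = 194
compare 8 with 194: max = 194
= 194


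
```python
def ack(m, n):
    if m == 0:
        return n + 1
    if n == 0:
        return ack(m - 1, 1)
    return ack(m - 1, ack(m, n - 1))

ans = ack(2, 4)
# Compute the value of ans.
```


ack(2, 4)
= ack(1, ack(2, 3))
First compute ack(2, 3) = 9
= ack(1, 9)
= 11


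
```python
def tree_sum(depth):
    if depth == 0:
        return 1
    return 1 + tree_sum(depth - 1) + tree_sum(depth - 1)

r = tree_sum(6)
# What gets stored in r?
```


tree_sum(6)
= 1 + tree_sum(5) + tree_sum(5)
= 1 + 2 * tree_sum(5)
tree_sum(k) = 2^(k+1) - 1
tree_sum(0) = 1
tree_sum(1) = 3
tree_sum(2) = 7
tree_sum(3) = 15
tree_sum(4) = 31
tree_sum(6) = 2^7 - 1 = 127


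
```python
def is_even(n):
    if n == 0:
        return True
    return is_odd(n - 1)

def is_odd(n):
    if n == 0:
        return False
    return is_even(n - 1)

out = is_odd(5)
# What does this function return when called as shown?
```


is_odd(5)
= is_even(4)
= is_odd(3)
= is_even(2)
= is_odd(1)
= is_even(0)
n == 0: return True
= True


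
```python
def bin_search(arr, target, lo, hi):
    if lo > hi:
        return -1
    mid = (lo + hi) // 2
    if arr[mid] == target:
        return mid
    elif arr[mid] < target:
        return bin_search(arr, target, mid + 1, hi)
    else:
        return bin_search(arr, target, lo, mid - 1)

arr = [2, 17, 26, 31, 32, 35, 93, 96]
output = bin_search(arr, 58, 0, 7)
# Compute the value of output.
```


bin_search(arr, 58, 0, 7)
lo=0, hi=7, mid=3, arr[mid]=31
31 < 58, search right half
lo=4, hi=7, mid=5, arr[mid]=35
35 < 58, search right half
lo=6, hi=7, mid=6, arr[mid]=93
93 > 58, search left half
lo > hi, target not found, return -1
= -1


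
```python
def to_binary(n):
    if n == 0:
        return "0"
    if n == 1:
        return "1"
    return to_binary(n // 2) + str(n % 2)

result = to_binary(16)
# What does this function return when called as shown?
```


to_binary(16)
= to_binary(8) + "0"
= to_binary(4) + "0" + "0"
= to_binary(2) + "0" + "0" + "0"
= to_binary(1) + "0" + "0" + "0" + "0"
= "1" + "0" + "0" + "0" + "0"
= "10000"


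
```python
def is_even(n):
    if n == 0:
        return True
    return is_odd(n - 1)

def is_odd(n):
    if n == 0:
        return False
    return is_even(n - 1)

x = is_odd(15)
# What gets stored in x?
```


is_odd(15)
= is_even(14)
= is_odd(13)
= is_even(12)
= is_odd(11)
= is_even(10)
= is_odd(9)
= is_even(8)
= is_odd(7)
= is_even(6)
= is_odd(5)
= is_even(4)
= is_odd(3)
= is_even(2)
= is_odd(1)
= is_even(0)
n == 0: return True
= True


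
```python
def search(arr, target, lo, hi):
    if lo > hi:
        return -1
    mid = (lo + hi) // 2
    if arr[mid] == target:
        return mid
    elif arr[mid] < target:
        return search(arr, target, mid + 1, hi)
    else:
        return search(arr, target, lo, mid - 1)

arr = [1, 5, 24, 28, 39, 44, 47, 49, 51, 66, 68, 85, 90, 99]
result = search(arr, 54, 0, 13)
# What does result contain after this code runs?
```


search(arr, 54, 0, 13)
lo=0, hi=13, mid=6, arr[mid]=47
47 < 54, search right half
lo=7, hi=13, mid=10, arr[mid]=68
68 > 54, search left half
lo=7, hi=9, mid=8, arr[mid]=51
51 < 54, search right half
lo=9, hi=9, mid=9, arr[mid]=66
66 > 54, search left half
lo > hi, target not found, return -1
= -1


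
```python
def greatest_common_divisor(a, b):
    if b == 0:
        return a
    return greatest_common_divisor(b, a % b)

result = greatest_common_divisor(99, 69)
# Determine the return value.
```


greatest_common_divisor(99, 69)
= greatest_common_divisor(69, 99 % 69) = greatest_common_divisor(69, 30)
= greatest_common_divisor(30, 69 % 30) = greatest_common_divisor(30, 9)
= greatest_common_divisor(9, 30 % 9) = greatest_common_divisor(9, 3)
= greatest_common_divisor(3, 9 % 3) = greatest_common_divisor(3, 0)
b == 0, return a = 3


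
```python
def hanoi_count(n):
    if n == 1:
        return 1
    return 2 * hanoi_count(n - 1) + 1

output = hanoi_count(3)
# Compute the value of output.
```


hanoi_count(3)
= 2 * hanoi_count(2) + 1
= 2 * (2 * hanoi_count(1) + 1) + 1
Now compute bottom-up:
hanoi_count(1) = 1
hanoi_count(2) = 2 * 1 + 1 = 3
hanoi_count(3) = 2 * 3 + 1 = 7
= 7


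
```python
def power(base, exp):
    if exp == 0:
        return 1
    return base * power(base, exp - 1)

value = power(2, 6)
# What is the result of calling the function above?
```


power(2, 6)
= 2 * power(2, 5)
= 2 * 2 * power(2, 4)
= 2 * 2 * 2 * power(2, 3)
= 2 * 2 * 2 * 2 * power(2, 2)
= 2 * 2 * 2 * 2 * 2 * power(2, 1)
= 2 * 2 * 2 * 2 * 2 * 2 * power(2, 0)
= 2 * 2 * 2 * 2 * 2 * 2 * 1
= 64


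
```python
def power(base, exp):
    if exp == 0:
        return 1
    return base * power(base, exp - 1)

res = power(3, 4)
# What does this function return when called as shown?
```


power(3, 4)
= 3 * power(3, 3)
= 3 * 3 * power(3, 2)
= 3 * 3 * 3 * power(3, 1)
= 3 * 3 * 3 * 3 * power(3, 0)
= 3 * 3 * 3 * 3 * 1
= 81


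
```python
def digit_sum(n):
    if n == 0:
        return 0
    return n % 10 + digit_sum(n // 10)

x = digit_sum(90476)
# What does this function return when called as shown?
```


digit_sum(90476)
= 6 + digit_sum(9047)
= 6 + 7 + digit_sum(904)
= 6 + 7 + 4 + digit_sum(90)
= 6 + 7 + 4 + 0 + digit_sum(9)
= 6 + 7 + 4 + 0 + 9 + digit_sum(0)
= 6 + 7 + 4 + 0 + 9 + 0
= 26


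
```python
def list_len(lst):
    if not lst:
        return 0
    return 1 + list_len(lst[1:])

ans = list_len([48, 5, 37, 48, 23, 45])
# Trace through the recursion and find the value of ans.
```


list_len([48, 5, 37, 48, 23, 45])
= 1 + list_len([5, 37, 48, 23, 45])
= 1 + 1 + list_len([37, 48, 23, 45])
= 1 + 1 + 1 + list_len([48, 23, 45])
= 1 + 1 + 1 + 1 + list_len([23, 45])
= 1 + 1 + 1 + 1 + 1 + list_len([45])
= 1 + 1 + 1 + 1 + 1 + 1 + list_len([])
= 1 + 1 + 1 + 1 + 1 + 1 + 0
= 6


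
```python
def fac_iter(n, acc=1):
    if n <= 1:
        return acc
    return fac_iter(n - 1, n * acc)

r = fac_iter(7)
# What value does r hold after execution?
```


fac_iter(7, 1)
= fac_iter(6, 7 * 1) = fac_iter(6, 7)
= fac_iter(5, 6 * 7) = fac_iter(5, 42)
= fac_iter(4, 5 * 42) = fac_iter(4, 210)
= fac_iter(3, 4 * 210) = fac_iter(3, 840)
= fac_iter(2, 3 * 840) = fac_iter(2, 2520)
= fac_iter(1, 2 * 2520) = fac_iter(1, 5040)
n <= 1, return acc = 5040


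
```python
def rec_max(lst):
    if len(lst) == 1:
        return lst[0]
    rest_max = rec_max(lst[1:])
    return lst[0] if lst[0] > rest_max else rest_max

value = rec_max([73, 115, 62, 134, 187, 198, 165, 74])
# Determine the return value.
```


rec_max([73, 115, 62, 134, 187, 198, 165, 74])
= compare 73 with rec_max([115, 62, 134, 187, 198, 165, 74])
= compare 115 with rec_max([62, 134, 187, 198, 165, 74])
= compare 62 with rec_max([134, 187, 198, 165, 74])
= compare 134 with rec_max([187, 198, 165, 74])
= compare 187 with rec_max([198, 165, 74])
= compare 198 with rec_max([165, 74])
= compare 165 with rec_max([74])
Base: rec_max([74]) = 74
compare 165 with 74: max = 165
compare 198 with 165: max = 198
compare 187 with 198: max = 198
compare 134 with 198: max = 198
compare 62 with 198: max = 198
compare 115 with 198: max = 198
compare 73 with 198: max = 198
= 198


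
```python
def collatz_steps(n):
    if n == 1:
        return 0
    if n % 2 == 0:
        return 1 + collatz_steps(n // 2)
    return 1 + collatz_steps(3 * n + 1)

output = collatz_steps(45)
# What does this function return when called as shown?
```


collatz_steps(45)
45 is odd -> 3*45+1 = 136 -> collatz_steps(136)
136 is even -> collatz_steps(68)
68 is even -> collatz_steps(34)
34 is even -> collatz_steps(17)
17 is odd -> 3*17+1 = 52 -> collatz_steps(52)
52 is even -> collatz_steps(26)
26 is even -> collatz_steps(13)
13 is odd -> 3*13+1 = 40 -> collatz_steps(40)
40 is even -> collatz_steps(20)
20 is even -> collatz_steps(10)
10 is even -> collatz_steps(5)
5 is odd -> 3*5+1 = 16 -> collatz_steps(16)
16 is even -> collatz_steps(8)
8 is even -> collatz_steps(4)
4 is even -> collatz_steps(2)
2 is even -> collatz_steps(1)
Reached 1 after 16 steps
= 16


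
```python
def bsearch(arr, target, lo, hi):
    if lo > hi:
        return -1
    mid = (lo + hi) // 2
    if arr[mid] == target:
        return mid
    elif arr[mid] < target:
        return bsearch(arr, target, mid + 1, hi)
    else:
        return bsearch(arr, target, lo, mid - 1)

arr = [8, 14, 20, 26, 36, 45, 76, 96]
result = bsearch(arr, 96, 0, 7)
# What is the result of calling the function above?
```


bsearch(arr, 96, 0, 7)
lo=0, hi=7, mid=3, arr[mid]=26
26 < 96, search right half
lo=4, hi=7, mid=5, arr[mid]=45
45 < 96, search right half
lo=6, hi=7, mid=6, arr[mid]=76
76 < 96, search right half
lo=7, hi=7, mid=7, arr[mid]=96
arr[7] == 96, found at index 7
= 7


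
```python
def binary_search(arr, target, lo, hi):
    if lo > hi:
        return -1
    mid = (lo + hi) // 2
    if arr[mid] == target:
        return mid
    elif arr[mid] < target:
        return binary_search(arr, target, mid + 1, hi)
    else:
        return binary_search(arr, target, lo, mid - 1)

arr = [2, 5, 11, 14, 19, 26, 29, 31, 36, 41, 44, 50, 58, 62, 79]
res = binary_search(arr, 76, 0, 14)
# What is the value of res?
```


binary_search(arr, 76, 0, 14)
lo=0, hi=14, mid=7, arr[mid]=31
31 < 76, search right half
lo=8, hi=14, mid=11, arr[mid]=50
50 < 76, search right half
lo=12, hi=14, mid=13, arr[mid]=62
62 < 76, search right half
lo=14, hi=14, mid=14, arr[mid]=79
79 > 76, search left half
lo > hi, target not found, return -1
= -1


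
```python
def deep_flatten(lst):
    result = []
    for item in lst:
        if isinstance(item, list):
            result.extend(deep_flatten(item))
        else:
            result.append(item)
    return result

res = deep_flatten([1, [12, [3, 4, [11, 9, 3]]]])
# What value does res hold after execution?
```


deep_flatten([1, [12, [3, 4, [11, 9, 3]]]])
Processing each element:
  1 is not a list -> append 1
  [12, [3, 4, [11, 9, 3]]] is a list -> deep_flatten recursively -> [12, 3, 4, 11, 9, 3]
= [1, 12, 3, 4, 11, 9, 3]


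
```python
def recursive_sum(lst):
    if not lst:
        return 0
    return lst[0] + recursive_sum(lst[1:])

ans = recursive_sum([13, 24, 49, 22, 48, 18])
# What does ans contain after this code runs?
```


recursive_sum([13, 24, 49, 22, 48, 18])
= 13 + recursive_sum([24, 49, 22, 48, 18])
= 13 + 24 + recursive_sum([49, 22, 48, 18])
= 13 + 24 + 49 + recursive_sum([22, 48, 18])
= 13 + 24 + 49 + 22 + recursive_sum([48, 18])
= 13 + 24 + 49 + 22 + 48 + recursive_sum([18])
= 13 + 24 + 49 + 22 + 48 + 18 + recursive_sum([])
= 13 + 24 + 49 + 22 + 48 + 18 + 0
= 174


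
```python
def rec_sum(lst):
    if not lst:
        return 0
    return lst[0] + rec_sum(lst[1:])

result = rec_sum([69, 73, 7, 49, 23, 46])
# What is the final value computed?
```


rec_sum([69, 73, 7, 49, 23, 46])
= 69 + rec_sum([73, 7, 49, 23, 46])
= 69 + 73 + rec_sum([7, 49, 23, 46])
= 69 + 73 + 7 + rec_sum([49, 23, 46])
= 69 + 73 + 7 + 49 + rec_sum([23, 46])
= 69 + 73 + 7 + 49 + 23 + rec_sum([46])
= 69 + 73 + 7 + 49 + 23 + 46 + rec_sum([])
= 69 + 73 + 7 + 49 + 23 + 46 + 0
= 267


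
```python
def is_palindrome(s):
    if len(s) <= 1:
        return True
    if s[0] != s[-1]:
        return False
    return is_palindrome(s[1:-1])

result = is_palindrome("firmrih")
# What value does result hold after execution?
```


is_palindrome("firmrih")
"firmrih": s[0]='f' != s[-1]='h' -> False
= False


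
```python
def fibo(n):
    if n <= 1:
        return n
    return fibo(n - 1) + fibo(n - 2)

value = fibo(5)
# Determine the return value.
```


fibo(5)
= fibo(4) + fibo(3)
= (fibo(3) + fibo(2)) + fibo(3)
Computing bottom-up: fibo(0)=0, fibo(1)=1, fibo(2)=1, fibo(3)=2, fibo(4)=3, fibo(5)=5
= 5


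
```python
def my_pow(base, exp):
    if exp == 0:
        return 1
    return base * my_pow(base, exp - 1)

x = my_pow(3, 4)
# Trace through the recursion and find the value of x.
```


my_pow(3, 4)
= 3 * my_pow(3, 3)
= 3 * 3 * my_pow(3, 2)
= 3 * 3 * 3 * my_pow(3, 1)
= 3 * 3 * 3 * 3 * my_pow(3, 0)
= 3 * 3 * 3 * 3 * 1
= 81


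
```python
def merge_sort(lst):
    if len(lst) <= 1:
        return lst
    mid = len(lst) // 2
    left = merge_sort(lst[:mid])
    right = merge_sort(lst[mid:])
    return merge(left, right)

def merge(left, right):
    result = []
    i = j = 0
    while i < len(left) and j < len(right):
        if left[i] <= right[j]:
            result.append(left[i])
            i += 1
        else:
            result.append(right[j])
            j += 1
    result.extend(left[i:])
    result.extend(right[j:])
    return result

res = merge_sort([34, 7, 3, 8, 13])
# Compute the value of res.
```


merge_sort([34, 7, 3, 8, 13])
Split into [34, 7] and [3, 8, 13]
Left sorted: [7, 34]
Right sorted: [3, 8, 13]
Merge [7, 34] and [3, 8, 13]
= [3, 7, 8, 13, 34]


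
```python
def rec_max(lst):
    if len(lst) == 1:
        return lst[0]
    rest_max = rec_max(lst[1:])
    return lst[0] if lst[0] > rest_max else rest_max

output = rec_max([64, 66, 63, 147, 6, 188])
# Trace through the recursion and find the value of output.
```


rec_max([64, 66, 63, 147, 6, 188])
= compare 64 with rec_max([66, 63, 147, 6, 188])
= compare 66 with rec_max([63, 147, 6, 188])
= compare 63 with rec_max([147, 6, 188])
= compare 147 with rec_max([6, 188])
= compare 6 with rec_max([188])
Base: rec_max([188]) = 188
compare 6 with 188: max = 188
compare 147 with 188: max = 188
compare 63 with 188: max = 188
compare 66 with 188: max = 188
compare 64 with 188: max = 188
= 188


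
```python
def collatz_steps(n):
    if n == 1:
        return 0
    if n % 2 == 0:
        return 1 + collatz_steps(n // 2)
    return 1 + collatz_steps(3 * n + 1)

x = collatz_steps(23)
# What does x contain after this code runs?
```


collatz_steps(23)
23 is odd -> 3*23+1 = 70 -> collatz_steps(70)
70 is even -> collatz_steps(35)
35 is odd -> 3*35+1 = 106 -> collatz_steps(106)
106 is even -> collatz_steps(53)
53 is odd -> 3*53+1 = 160 -> collatz_steps(160)
160 is even -> collatz_steps(80)
80 is even -> collatz_steps(40)
40 is even -> collatz_steps(20)
20 is even -> collatz_steps(10)
10 is even -> collatz_steps(5)
5 is odd -> 3*5+1 = 16 -> collatz_steps(16)
16 is even -> collatz_steps(8)
8 is even -> collatz_steps(4)
4 is even -> collatz_steps(2)
2 is even -> collatz_steps(1)
Reached 1 after 15 steps
= 15


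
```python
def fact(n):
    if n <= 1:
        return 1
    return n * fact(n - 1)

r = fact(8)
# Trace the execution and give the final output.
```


fact(8)
= 8 * fact(7)
= 8 * 7 * fact(6)
= 8 * 7 * 6 * fact(5)
= 8 * 7 * 6 * 5 * fact(4)
= 8 * 7 * 6 * 5 * 4 * fact(3)
= 8 * 7 * 6 * 5 * 4 * 3 * fact(2)
= 8 * 7 * 6 * 5 * 4 * 3 * 2 * fact(1)
= 8 * 7 * 6 * 5 * 4 * 3 * 2 * 1
= 40320


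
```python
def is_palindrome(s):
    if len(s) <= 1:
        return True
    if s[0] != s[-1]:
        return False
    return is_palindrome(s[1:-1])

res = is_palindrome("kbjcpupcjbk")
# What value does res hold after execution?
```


is_palindrome("kbjcpupcjbk")
"kbjcpupcjbk": s[0]='k' == s[-1]='k' -> is_palindrome("bjcpupcjb")
"bjcpupcjb": s[0]='b' == s[-1]='b' -> is_palindrome("jcpupcj")
"jcpupcj": s[0]='j' == s[-1]='j' -> is_palindrome("cpupc")
"cpupc": s[0]='c' == s[-1]='c' -> is_palindrome("pup")
"pup": s[0]='p' == s[-1]='p' -> is_palindrome("u")
"u": len <= 1 -> True
= True


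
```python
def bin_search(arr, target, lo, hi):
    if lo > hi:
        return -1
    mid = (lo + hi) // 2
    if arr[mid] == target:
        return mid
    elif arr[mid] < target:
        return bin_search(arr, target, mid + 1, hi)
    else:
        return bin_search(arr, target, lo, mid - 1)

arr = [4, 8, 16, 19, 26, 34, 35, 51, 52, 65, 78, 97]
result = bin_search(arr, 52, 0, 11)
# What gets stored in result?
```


bin_search(arr, 52, 0, 11)
lo=0, hi=11, mid=5, arr[mid]=34
34 < 52, search right half
lo=6, hi=11, mid=8, arr[mid]=52
arr[8] == 52, found at index 8
= 8


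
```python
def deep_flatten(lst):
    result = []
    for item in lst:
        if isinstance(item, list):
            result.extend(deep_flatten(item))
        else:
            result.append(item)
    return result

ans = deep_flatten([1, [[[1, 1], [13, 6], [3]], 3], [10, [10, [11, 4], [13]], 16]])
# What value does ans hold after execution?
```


deep_flatten([1, [[[1, 1], [13, 6], [3]], 3], [10, [10, [11, 4], [13]], 16]])
Processing each element:
  1 is not a list -> append 1
  [[[1, 1], [13, 6], [3]], 3] is a list -> deep_flatten recursively -> [1, 1, 13, 6, 3, 3]
  [10, [10, [11, 4], [13]], 16] is a list -> deep_flatten recursively -> [10, 10, 11, 4, 13, 16]
= [1, 1, 1, 13, 6, 3, 3, 10, 10, 11, 4, 13, 16]


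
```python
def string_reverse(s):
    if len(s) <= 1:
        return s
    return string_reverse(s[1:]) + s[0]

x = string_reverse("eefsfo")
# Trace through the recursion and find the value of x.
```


string_reverse("eefsfo")
= string_reverse("efsfo") + "e"
= string_reverse("fsfo") + "e" + "e"
= string_reverse("sfo") + "f" + "e" + "e"
= string_reverse("fo") + "s" + "f" + "e" + "e"
= string_reverse("o") + "f" + "s" + "f" + "e" + "e"
= "o" + "f" + "s" + "f" + "e" + "e"
= "ofsfee"


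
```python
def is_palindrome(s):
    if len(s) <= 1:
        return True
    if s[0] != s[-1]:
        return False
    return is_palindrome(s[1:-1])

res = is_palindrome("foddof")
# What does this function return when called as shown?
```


is_palindrome("foddof")
"foddof": s[0]='f' == s[-1]='f' -> is_palindrome("oddo")
"oddo": s[0]='o' == s[-1]='o' -> is_palindrome("dd")
"dd": s[0]='d' == s[-1]='d' -> is_palindrome("")
"": len <= 1 -> True
= True


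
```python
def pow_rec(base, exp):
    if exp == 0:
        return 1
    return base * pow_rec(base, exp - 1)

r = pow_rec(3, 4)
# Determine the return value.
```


pow_rec(3, 4)
= 3 * pow_rec(3, 3)
= 3 * 3 * pow_rec(3, 2)
= 3 * 3 * 3 * pow_rec(3, 1)
= 3 * 3 * 3 * 3 * pow_rec(3, 0)
= 3 * 3 * 3 * 3 * 1
= 81


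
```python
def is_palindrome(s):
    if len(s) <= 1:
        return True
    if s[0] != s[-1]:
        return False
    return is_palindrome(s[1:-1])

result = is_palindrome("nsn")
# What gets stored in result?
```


is_palindrome("nsn")
"nsn": s[0]='n' == s[-1]='n' -> is_palindrome("s")
"s": len <= 1 -> True
= True


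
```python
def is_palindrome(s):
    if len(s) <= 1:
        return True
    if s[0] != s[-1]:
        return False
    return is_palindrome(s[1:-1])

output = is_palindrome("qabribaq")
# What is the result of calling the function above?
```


is_palindrome("qabribaq")
"qabribaq": s[0]='q' == s[-1]='q' -> is_palindrome("abriba")
"abriba": s[0]='a' == s[-1]='a' -> is_palindrome("brib")
"brib": s[0]='b' == s[-1]='b' -> is_palindrome("ri")
"ri": s[0]='r' != s[-1]='i' -> False
= False


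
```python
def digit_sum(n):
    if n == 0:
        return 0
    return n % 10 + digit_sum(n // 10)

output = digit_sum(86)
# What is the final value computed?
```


digit_sum(86)
= 6 + digit_sum(8)
= 6 + 8 + digit_sum(0)
= 6 + 8 + 0
= 14


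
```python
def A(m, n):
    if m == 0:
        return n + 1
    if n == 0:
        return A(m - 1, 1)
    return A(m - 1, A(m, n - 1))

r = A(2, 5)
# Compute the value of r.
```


A(2, 5)
= A(1, A(2, 4))
First compute A(2, 4) = 11
= A(1, 11)
= 13


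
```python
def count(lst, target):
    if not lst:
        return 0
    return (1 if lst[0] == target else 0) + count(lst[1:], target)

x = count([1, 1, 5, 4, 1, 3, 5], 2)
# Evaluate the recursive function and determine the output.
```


count([1, 1, 5, 4, 1, 3, 5], 2)
lst[0]=1 != 2: 0 + count([1, 5, 4, 1, 3, 5], 2)
lst[0]=1 != 2: 0 + count([5, 4, 1, 3, 5], 2)
lst[0]=5 != 2: 0 + count([4, 1, 3, 5], 2)
lst[0]=4 != 2: 0 + count([1, 3, 5], 2)
lst[0]=1 != 2: 0 + count([3, 5], 2)
lst[0]=3 != 2: 0 + count([5], 2)
lst[0]=5 != 2: 0 + count([], 2)
= 0


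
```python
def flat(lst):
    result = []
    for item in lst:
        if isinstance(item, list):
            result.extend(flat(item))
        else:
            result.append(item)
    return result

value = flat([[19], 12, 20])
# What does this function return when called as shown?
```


flat([[19], 12, 20])
Processing each element:
  [19] is a list -> flat recursively -> [19]
  12 is not a list -> append 12
  20 is not a list -> append 20
= [19, 12, 20]


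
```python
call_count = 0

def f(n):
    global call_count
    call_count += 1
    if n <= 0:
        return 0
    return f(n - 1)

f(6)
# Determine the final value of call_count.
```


f(6) calls f(5) calls ... calls f(0)
Total calls: 6 + 1 (for base case) = 7


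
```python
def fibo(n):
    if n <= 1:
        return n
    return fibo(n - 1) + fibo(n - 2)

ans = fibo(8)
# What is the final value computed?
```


fibo(8)
= fibo(7) + fibo(6)
= (fibo(6) + fibo(5)) + fibo(6)
Computing bottom-up: fibo(0)=0, fibo(1)=1, fibo(2)=1, fibo(3)=2, fibo(4)=3, fibo(5)=5, fibo(6)=8, fibo(7)=13, fibo(8)=21
= 21


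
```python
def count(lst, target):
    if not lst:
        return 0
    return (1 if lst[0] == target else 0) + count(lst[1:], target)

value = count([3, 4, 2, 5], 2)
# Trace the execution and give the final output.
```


count([3, 4, 2, 5], 2)
lst[0]=3 != 2: 0 + count([4, 2, 5], 2)
lst[0]=4 != 2: 0 + count([2, 5], 2)
lst[0]=2 == 2: 1 + count([5], 2)
lst[0]=5 != 2: 0 + count([], 2)
= 1


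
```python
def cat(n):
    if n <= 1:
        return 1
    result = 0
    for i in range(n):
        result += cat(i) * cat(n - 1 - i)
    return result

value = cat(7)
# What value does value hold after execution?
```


cat(7)
= sum of cat(i) * cat(7-1-i) for i in 0..6
First compute sub-values bottom-up:
  cat(0) = 1, cat(1) = 1
  cat(2) = 1*1 + 1*1 = 2
  cat(3) = 1*2 + 1*1 + 2*1 = 5
  cat(4) = 1*5 + 1*2 + 2*1 + 5*1 = 14
  cat(5) = 1*14 + 1*5 + 2*2 + 5*1 + 14*1 = 42
  cat(6) = 1*42 + 1*14 + 2*5 + 5*2 + 14*1 + 42*1 = 132
Now cat(7):
  cat(0)*cat(6) = 1*132 = 132
  cat(1)*cat(5) = 1*42 = 42
  cat(2)*cat(4) = 2*14 = 28
  cat(3)*cat(3) = 5*5 = 25
  cat(4)*cat(2) = 14*2 = 28
  cat(5)*cat(1) = 42*1 = 42
  cat(6)*cat(0) = 132*1 = 132
= 132 + 42 + 28 + 25 + 28 + 42 + 132
= 429


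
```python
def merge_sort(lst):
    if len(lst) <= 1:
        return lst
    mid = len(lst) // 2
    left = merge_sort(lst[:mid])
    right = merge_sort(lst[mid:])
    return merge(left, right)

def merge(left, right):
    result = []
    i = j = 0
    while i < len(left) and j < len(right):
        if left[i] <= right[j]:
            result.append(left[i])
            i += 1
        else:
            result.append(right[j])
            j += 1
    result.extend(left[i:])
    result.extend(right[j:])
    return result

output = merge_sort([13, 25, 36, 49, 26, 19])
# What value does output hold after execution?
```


merge_sort([13, 25, 36, 49, 26, 19])
Split into [13, 25, 36] and [49, 26, 19]
Left sorted: [13, 25, 36]
Right sorted: [19, 26, 49]
Merge [13, 25, 36] and [19, 26, 49]
= [13, 19, 25, 26, 36, 49]


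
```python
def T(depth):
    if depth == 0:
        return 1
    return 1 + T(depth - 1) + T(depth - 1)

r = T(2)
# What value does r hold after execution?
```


T(2)
= 1 + T(1) + T(1)
= 1 + 2 * T(1)
T(k) = 2^(k+1) - 1
T(0) = 1
T(1) = 3
T(2) = 7
T(2) = 2^3 - 1 = 7


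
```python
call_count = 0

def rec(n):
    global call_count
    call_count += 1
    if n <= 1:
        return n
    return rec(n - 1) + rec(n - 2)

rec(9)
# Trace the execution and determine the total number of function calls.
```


rec(9) calls rec(8) and rec(7); each non-base call branches into two more.
Let C(k) = total number of calls made by rec(k), including the call to rec(k) itself.
Base cases: C(0) = 1, C(1) = 1
Recurrence: C(k) = 1 + C(k-1) + C(k-2)
  C(2) = 1 + C(1) + C(0) = 1 + 1 + 1 = 3
  C(3) = 1 + C(2) + C(1) = 1 + 3 + 1 = 5
  C(4) = 1 + C(3) + C(2) = 1 + 5 + 3 = 9
  C(5) = 1 + C(4) + C(3) = 1 + 9 + 5 = 15
  C(6) = 1 + C(5) + C(4) = 1 + 15 + 9 = 25
  C(7) = 1 + C(6) + C(5) = 1 + 25 + 15 = 41
  C(8) = 1 + C(7) + C(6) = 1 + 41 + 25 = 67
  C(9) = 1 + C(8) + C(7) = 1 + 67 + 41 = 109
Total calls = C(9) = 109


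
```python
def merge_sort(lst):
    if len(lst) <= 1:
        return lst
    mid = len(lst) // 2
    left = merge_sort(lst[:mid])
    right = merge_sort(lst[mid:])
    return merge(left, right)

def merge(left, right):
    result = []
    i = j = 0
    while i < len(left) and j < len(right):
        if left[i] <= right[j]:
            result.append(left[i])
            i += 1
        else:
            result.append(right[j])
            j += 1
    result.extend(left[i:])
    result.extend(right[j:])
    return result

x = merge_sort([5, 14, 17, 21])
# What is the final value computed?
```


merge_sort([5, 14, 17, 21])
Split into [5, 14] and [17, 21]
Left sorted: [5, 14]
Right sorted: [17, 21]
Merge [5, 14] and [17, 21]
= [5, 14, 17, 21]
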